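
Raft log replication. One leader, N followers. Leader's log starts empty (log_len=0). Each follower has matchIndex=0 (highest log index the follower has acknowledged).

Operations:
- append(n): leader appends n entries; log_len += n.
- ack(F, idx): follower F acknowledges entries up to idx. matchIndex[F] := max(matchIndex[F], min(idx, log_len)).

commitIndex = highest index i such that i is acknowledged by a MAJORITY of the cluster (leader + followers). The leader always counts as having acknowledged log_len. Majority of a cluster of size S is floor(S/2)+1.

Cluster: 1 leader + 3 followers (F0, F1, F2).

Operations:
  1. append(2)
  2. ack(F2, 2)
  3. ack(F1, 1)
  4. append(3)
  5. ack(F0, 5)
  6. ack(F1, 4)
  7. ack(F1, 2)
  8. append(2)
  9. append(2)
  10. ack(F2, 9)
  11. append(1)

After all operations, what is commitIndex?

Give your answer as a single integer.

Op 1: append 2 -> log_len=2
Op 2: F2 acks idx 2 -> match: F0=0 F1=0 F2=2; commitIndex=0
Op 3: F1 acks idx 1 -> match: F0=0 F1=1 F2=2; commitIndex=1
Op 4: append 3 -> log_len=5
Op 5: F0 acks idx 5 -> match: F0=5 F1=1 F2=2; commitIndex=2
Op 6: F1 acks idx 4 -> match: F0=5 F1=4 F2=2; commitIndex=4
Op 7: F1 acks idx 2 -> match: F0=5 F1=4 F2=2; commitIndex=4
Op 8: append 2 -> log_len=7
Op 9: append 2 -> log_len=9
Op 10: F2 acks idx 9 -> match: F0=5 F1=4 F2=9; commitIndex=5
Op 11: append 1 -> log_len=10

Answer: 5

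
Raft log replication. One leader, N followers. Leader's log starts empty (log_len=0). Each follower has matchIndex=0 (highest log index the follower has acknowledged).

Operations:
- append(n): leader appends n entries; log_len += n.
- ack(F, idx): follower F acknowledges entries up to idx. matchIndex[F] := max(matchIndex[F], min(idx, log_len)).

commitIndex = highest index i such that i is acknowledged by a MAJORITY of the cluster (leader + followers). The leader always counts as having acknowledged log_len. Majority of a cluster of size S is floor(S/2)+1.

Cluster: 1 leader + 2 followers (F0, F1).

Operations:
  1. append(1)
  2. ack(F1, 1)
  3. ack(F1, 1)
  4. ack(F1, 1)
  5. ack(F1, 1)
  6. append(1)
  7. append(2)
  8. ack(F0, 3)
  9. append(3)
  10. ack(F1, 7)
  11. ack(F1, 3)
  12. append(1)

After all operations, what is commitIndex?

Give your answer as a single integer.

Answer: 7

Derivation:
Op 1: append 1 -> log_len=1
Op 2: F1 acks idx 1 -> match: F0=0 F1=1; commitIndex=1
Op 3: F1 acks idx 1 -> match: F0=0 F1=1; commitIndex=1
Op 4: F1 acks idx 1 -> match: F0=0 F1=1; commitIndex=1
Op 5: F1 acks idx 1 -> match: F0=0 F1=1; commitIndex=1
Op 6: append 1 -> log_len=2
Op 7: append 2 -> log_len=4
Op 8: F0 acks idx 3 -> match: F0=3 F1=1; commitIndex=3
Op 9: append 3 -> log_len=7
Op 10: F1 acks idx 7 -> match: F0=3 F1=7; commitIndex=7
Op 11: F1 acks idx 3 -> match: F0=3 F1=7; commitIndex=7
Op 12: append 1 -> log_len=8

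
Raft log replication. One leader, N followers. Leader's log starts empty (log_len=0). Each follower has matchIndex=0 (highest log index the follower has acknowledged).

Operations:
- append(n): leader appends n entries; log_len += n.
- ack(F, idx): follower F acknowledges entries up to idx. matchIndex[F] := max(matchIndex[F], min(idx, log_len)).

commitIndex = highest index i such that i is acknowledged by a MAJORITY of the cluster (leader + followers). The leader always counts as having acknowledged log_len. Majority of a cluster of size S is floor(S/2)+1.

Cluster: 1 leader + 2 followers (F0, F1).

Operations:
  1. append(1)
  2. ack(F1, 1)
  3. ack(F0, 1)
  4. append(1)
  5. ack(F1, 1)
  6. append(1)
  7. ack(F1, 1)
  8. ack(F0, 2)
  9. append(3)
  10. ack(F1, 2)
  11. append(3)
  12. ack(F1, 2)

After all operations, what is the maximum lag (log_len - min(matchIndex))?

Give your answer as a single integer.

Op 1: append 1 -> log_len=1
Op 2: F1 acks idx 1 -> match: F0=0 F1=1; commitIndex=1
Op 3: F0 acks idx 1 -> match: F0=1 F1=1; commitIndex=1
Op 4: append 1 -> log_len=2
Op 5: F1 acks idx 1 -> match: F0=1 F1=1; commitIndex=1
Op 6: append 1 -> log_len=3
Op 7: F1 acks idx 1 -> match: F0=1 F1=1; commitIndex=1
Op 8: F0 acks idx 2 -> match: F0=2 F1=1; commitIndex=2
Op 9: append 3 -> log_len=6
Op 10: F1 acks idx 2 -> match: F0=2 F1=2; commitIndex=2
Op 11: append 3 -> log_len=9
Op 12: F1 acks idx 2 -> match: F0=2 F1=2; commitIndex=2

Answer: 7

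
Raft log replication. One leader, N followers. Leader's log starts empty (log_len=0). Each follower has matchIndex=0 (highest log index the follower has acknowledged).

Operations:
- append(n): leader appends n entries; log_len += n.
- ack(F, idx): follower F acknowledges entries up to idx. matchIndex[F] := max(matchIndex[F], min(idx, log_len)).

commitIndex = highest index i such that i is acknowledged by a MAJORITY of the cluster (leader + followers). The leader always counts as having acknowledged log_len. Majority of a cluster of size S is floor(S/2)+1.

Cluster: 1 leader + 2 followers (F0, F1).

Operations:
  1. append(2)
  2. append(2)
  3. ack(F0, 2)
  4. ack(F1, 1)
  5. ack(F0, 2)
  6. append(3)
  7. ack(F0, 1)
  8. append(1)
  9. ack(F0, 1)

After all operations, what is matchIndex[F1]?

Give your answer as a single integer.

Answer: 1

Derivation:
Op 1: append 2 -> log_len=2
Op 2: append 2 -> log_len=4
Op 3: F0 acks idx 2 -> match: F0=2 F1=0; commitIndex=2
Op 4: F1 acks idx 1 -> match: F0=2 F1=1; commitIndex=2
Op 5: F0 acks idx 2 -> match: F0=2 F1=1; commitIndex=2
Op 6: append 3 -> log_len=7
Op 7: F0 acks idx 1 -> match: F0=2 F1=1; commitIndex=2
Op 8: append 1 -> log_len=8
Op 9: F0 acks idx 1 -> match: F0=2 F1=1; commitIndex=2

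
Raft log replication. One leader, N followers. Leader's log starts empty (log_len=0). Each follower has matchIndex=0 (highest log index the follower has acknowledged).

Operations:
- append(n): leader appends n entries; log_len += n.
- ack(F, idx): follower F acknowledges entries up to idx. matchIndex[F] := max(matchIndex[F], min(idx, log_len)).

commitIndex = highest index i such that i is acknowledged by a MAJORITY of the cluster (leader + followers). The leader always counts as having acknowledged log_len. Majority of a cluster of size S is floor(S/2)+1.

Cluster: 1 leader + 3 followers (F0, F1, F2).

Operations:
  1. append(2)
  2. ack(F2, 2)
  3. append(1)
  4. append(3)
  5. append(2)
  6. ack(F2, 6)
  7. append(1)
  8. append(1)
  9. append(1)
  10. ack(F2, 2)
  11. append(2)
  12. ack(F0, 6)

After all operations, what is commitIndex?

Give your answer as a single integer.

Op 1: append 2 -> log_len=2
Op 2: F2 acks idx 2 -> match: F0=0 F1=0 F2=2; commitIndex=0
Op 3: append 1 -> log_len=3
Op 4: append 3 -> log_len=6
Op 5: append 2 -> log_len=8
Op 6: F2 acks idx 6 -> match: F0=0 F1=0 F2=6; commitIndex=0
Op 7: append 1 -> log_len=9
Op 8: append 1 -> log_len=10
Op 9: append 1 -> log_len=11
Op 10: F2 acks idx 2 -> match: F0=0 F1=0 F2=6; commitIndex=0
Op 11: append 2 -> log_len=13
Op 12: F0 acks idx 6 -> match: F0=6 F1=0 F2=6; commitIndex=6

Answer: 6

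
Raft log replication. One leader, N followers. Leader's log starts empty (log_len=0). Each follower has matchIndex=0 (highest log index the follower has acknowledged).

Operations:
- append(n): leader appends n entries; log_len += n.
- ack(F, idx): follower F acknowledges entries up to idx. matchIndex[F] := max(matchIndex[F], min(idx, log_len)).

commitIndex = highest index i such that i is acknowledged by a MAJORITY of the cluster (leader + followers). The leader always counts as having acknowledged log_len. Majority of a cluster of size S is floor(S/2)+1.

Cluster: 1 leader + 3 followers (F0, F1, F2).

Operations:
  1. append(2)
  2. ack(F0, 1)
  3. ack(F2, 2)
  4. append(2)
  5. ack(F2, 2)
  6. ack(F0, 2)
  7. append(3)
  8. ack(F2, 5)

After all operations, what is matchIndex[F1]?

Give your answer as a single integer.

Op 1: append 2 -> log_len=2
Op 2: F0 acks idx 1 -> match: F0=1 F1=0 F2=0; commitIndex=0
Op 3: F2 acks idx 2 -> match: F0=1 F1=0 F2=2; commitIndex=1
Op 4: append 2 -> log_len=4
Op 5: F2 acks idx 2 -> match: F0=1 F1=0 F2=2; commitIndex=1
Op 6: F0 acks idx 2 -> match: F0=2 F1=0 F2=2; commitIndex=2
Op 7: append 3 -> log_len=7
Op 8: F2 acks idx 5 -> match: F0=2 F1=0 F2=5; commitIndex=2

Answer: 0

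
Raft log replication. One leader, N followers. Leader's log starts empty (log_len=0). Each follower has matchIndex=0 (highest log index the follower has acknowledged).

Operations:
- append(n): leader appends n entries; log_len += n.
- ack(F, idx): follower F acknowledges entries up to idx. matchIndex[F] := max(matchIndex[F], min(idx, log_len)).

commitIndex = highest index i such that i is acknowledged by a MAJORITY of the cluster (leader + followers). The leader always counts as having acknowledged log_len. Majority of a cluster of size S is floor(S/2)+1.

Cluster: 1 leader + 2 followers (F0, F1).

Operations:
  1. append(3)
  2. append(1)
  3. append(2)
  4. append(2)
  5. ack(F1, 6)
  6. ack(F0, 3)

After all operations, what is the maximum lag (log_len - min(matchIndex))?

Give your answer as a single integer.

Answer: 5

Derivation:
Op 1: append 3 -> log_len=3
Op 2: append 1 -> log_len=4
Op 3: append 2 -> log_len=6
Op 4: append 2 -> log_len=8
Op 5: F1 acks idx 6 -> match: F0=0 F1=6; commitIndex=6
Op 6: F0 acks idx 3 -> match: F0=3 F1=6; commitIndex=6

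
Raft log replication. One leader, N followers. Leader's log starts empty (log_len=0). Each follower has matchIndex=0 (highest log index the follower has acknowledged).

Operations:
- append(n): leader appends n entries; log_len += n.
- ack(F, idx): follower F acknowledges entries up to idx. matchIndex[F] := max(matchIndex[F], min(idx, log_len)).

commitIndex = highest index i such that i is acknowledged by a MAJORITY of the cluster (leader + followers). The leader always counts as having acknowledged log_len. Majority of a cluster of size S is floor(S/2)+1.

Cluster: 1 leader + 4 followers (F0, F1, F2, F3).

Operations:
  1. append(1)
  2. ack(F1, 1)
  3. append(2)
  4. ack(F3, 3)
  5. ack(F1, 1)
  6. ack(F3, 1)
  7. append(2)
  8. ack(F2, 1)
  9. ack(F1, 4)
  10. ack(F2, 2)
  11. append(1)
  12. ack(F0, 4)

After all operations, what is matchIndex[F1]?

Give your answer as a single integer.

Op 1: append 1 -> log_len=1
Op 2: F1 acks idx 1 -> match: F0=0 F1=1 F2=0 F3=0; commitIndex=0
Op 3: append 2 -> log_len=3
Op 4: F3 acks idx 3 -> match: F0=0 F1=1 F2=0 F3=3; commitIndex=1
Op 5: F1 acks idx 1 -> match: F0=0 F1=1 F2=0 F3=3; commitIndex=1
Op 6: F3 acks idx 1 -> match: F0=0 F1=1 F2=0 F3=3; commitIndex=1
Op 7: append 2 -> log_len=5
Op 8: F2 acks idx 1 -> match: F0=0 F1=1 F2=1 F3=3; commitIndex=1
Op 9: F1 acks idx 4 -> match: F0=0 F1=4 F2=1 F3=3; commitIndex=3
Op 10: F2 acks idx 2 -> match: F0=0 F1=4 F2=2 F3=3; commitIndex=3
Op 11: append 1 -> log_len=6
Op 12: F0 acks idx 4 -> match: F0=4 F1=4 F2=2 F3=3; commitIndex=4

Answer: 4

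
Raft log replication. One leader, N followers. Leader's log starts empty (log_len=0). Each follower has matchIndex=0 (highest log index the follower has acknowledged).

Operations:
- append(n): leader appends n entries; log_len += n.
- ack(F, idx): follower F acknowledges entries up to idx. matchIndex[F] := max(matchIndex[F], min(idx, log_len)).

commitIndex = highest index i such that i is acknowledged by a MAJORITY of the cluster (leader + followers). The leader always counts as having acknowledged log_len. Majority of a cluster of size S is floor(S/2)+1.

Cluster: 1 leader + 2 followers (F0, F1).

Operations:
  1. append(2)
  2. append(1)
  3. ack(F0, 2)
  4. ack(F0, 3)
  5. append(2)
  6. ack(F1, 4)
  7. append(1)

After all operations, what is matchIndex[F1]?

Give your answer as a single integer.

Answer: 4

Derivation:
Op 1: append 2 -> log_len=2
Op 2: append 1 -> log_len=3
Op 3: F0 acks idx 2 -> match: F0=2 F1=0; commitIndex=2
Op 4: F0 acks idx 3 -> match: F0=3 F1=0; commitIndex=3
Op 5: append 2 -> log_len=5
Op 6: F1 acks idx 4 -> match: F0=3 F1=4; commitIndex=4
Op 7: append 1 -> log_len=6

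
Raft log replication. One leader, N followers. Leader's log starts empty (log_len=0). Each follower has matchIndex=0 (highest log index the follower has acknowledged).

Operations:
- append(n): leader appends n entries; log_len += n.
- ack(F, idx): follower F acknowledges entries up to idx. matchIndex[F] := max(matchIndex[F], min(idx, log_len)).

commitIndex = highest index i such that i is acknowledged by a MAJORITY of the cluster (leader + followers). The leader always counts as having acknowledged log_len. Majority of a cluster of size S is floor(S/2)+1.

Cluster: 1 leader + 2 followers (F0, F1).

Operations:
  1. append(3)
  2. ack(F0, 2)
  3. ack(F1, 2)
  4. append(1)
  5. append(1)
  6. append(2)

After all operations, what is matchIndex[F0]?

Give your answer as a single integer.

Op 1: append 3 -> log_len=3
Op 2: F0 acks idx 2 -> match: F0=2 F1=0; commitIndex=2
Op 3: F1 acks idx 2 -> match: F0=2 F1=2; commitIndex=2
Op 4: append 1 -> log_len=4
Op 5: append 1 -> log_len=5
Op 6: append 2 -> log_len=7

Answer: 2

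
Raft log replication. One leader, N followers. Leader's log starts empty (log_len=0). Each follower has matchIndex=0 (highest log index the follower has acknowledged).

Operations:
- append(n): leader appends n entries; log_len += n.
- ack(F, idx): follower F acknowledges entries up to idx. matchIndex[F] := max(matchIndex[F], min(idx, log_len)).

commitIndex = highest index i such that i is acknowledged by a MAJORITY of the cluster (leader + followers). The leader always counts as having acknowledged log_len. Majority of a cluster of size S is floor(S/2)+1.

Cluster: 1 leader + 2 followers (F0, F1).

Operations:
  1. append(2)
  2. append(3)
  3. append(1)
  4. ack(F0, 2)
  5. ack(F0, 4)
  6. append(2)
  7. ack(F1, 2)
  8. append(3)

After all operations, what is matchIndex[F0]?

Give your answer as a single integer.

Answer: 4

Derivation:
Op 1: append 2 -> log_len=2
Op 2: append 3 -> log_len=5
Op 3: append 1 -> log_len=6
Op 4: F0 acks idx 2 -> match: F0=2 F1=0; commitIndex=2
Op 5: F0 acks idx 4 -> match: F0=4 F1=0; commitIndex=4
Op 6: append 2 -> log_len=8
Op 7: F1 acks idx 2 -> match: F0=4 F1=2; commitIndex=4
Op 8: append 3 -> log_len=11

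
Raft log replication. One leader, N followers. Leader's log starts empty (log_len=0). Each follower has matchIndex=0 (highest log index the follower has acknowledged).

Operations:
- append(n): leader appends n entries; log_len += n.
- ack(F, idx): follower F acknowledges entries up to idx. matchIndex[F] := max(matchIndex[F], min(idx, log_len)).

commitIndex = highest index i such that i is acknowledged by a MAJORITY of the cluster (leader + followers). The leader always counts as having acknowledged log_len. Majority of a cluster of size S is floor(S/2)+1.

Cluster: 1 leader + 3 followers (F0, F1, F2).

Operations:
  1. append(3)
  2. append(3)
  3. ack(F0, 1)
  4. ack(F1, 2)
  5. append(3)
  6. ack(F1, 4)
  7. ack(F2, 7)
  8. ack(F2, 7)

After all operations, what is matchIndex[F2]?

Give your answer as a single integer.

Answer: 7

Derivation:
Op 1: append 3 -> log_len=3
Op 2: append 3 -> log_len=6
Op 3: F0 acks idx 1 -> match: F0=1 F1=0 F2=0; commitIndex=0
Op 4: F1 acks idx 2 -> match: F0=1 F1=2 F2=0; commitIndex=1
Op 5: append 3 -> log_len=9
Op 6: F1 acks idx 4 -> match: F0=1 F1=4 F2=0; commitIndex=1
Op 7: F2 acks idx 7 -> match: F0=1 F1=4 F2=7; commitIndex=4
Op 8: F2 acks idx 7 -> match: F0=1 F1=4 F2=7; commitIndex=4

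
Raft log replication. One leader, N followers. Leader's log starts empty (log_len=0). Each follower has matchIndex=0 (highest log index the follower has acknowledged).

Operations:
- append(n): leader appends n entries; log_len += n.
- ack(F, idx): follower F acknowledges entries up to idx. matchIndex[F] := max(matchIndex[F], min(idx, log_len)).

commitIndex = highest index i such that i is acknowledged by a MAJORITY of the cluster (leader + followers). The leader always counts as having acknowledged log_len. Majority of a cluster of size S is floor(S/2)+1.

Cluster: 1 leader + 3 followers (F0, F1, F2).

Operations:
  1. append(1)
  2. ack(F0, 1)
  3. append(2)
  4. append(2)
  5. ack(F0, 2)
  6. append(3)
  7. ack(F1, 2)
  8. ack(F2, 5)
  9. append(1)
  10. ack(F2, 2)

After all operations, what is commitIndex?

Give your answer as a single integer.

Op 1: append 1 -> log_len=1
Op 2: F0 acks idx 1 -> match: F0=1 F1=0 F2=0; commitIndex=0
Op 3: append 2 -> log_len=3
Op 4: append 2 -> log_len=5
Op 5: F0 acks idx 2 -> match: F0=2 F1=0 F2=0; commitIndex=0
Op 6: append 3 -> log_len=8
Op 7: F1 acks idx 2 -> match: F0=2 F1=2 F2=0; commitIndex=2
Op 8: F2 acks idx 5 -> match: F0=2 F1=2 F2=5; commitIndex=2
Op 9: append 1 -> log_len=9
Op 10: F2 acks idx 2 -> match: F0=2 F1=2 F2=5; commitIndex=2

Answer: 2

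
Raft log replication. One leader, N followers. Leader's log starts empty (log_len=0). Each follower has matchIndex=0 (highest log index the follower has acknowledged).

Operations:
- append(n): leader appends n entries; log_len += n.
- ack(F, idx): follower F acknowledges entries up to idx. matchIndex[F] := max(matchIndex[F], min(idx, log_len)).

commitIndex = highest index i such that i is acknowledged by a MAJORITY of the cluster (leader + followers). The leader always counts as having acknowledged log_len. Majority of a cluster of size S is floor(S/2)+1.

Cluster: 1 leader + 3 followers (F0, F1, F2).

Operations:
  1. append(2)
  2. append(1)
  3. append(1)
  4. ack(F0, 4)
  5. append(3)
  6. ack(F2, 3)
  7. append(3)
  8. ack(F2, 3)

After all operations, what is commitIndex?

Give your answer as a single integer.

Answer: 3

Derivation:
Op 1: append 2 -> log_len=2
Op 2: append 1 -> log_len=3
Op 3: append 1 -> log_len=4
Op 4: F0 acks idx 4 -> match: F0=4 F1=0 F2=0; commitIndex=0
Op 5: append 3 -> log_len=7
Op 6: F2 acks idx 3 -> match: F0=4 F1=0 F2=3; commitIndex=3
Op 7: append 3 -> log_len=10
Op 8: F2 acks idx 3 -> match: F0=4 F1=0 F2=3; commitIndex=3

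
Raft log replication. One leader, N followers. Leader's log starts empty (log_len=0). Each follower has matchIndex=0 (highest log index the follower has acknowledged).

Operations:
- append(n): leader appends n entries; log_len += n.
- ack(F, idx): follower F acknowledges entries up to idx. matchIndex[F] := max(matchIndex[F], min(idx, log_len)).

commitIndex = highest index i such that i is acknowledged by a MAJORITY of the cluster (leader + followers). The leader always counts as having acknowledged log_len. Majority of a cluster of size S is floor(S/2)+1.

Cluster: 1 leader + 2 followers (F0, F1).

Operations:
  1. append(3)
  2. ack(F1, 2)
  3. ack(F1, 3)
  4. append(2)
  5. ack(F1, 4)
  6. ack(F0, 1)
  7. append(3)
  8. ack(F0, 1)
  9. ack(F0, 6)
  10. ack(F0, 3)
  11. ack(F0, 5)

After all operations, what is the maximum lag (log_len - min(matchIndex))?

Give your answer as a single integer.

Answer: 4

Derivation:
Op 1: append 3 -> log_len=3
Op 2: F1 acks idx 2 -> match: F0=0 F1=2; commitIndex=2
Op 3: F1 acks idx 3 -> match: F0=0 F1=3; commitIndex=3
Op 4: append 2 -> log_len=5
Op 5: F1 acks idx 4 -> match: F0=0 F1=4; commitIndex=4
Op 6: F0 acks idx 1 -> match: F0=1 F1=4; commitIndex=4
Op 7: append 3 -> log_len=8
Op 8: F0 acks idx 1 -> match: F0=1 F1=4; commitIndex=4
Op 9: F0 acks idx 6 -> match: F0=6 F1=4; commitIndex=6
Op 10: F0 acks idx 3 -> match: F0=6 F1=4; commitIndex=6
Op 11: F0 acks idx 5 -> match: F0=6 F1=4; commitIndex=6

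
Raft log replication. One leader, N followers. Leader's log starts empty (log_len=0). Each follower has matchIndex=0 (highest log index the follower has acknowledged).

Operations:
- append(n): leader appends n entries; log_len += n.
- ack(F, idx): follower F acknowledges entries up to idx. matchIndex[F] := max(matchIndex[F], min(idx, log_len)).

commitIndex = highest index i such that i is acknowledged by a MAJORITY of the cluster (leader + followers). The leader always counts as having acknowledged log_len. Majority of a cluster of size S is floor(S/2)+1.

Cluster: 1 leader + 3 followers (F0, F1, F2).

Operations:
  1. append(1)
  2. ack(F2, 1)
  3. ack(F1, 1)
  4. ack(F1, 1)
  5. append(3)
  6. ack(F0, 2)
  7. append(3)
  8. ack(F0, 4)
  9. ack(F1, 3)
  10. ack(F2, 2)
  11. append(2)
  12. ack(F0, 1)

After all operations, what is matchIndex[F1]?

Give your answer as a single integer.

Answer: 3

Derivation:
Op 1: append 1 -> log_len=1
Op 2: F2 acks idx 1 -> match: F0=0 F1=0 F2=1; commitIndex=0
Op 3: F1 acks idx 1 -> match: F0=0 F1=1 F2=1; commitIndex=1
Op 4: F1 acks idx 1 -> match: F0=0 F1=1 F2=1; commitIndex=1
Op 5: append 3 -> log_len=4
Op 6: F0 acks idx 2 -> match: F0=2 F1=1 F2=1; commitIndex=1
Op 7: append 3 -> log_len=7
Op 8: F0 acks idx 4 -> match: F0=4 F1=1 F2=1; commitIndex=1
Op 9: F1 acks idx 3 -> match: F0=4 F1=3 F2=1; commitIndex=3
Op 10: F2 acks idx 2 -> match: F0=4 F1=3 F2=2; commitIndex=3
Op 11: append 2 -> log_len=9
Op 12: F0 acks idx 1 -> match: F0=4 F1=3 F2=2; commitIndex=3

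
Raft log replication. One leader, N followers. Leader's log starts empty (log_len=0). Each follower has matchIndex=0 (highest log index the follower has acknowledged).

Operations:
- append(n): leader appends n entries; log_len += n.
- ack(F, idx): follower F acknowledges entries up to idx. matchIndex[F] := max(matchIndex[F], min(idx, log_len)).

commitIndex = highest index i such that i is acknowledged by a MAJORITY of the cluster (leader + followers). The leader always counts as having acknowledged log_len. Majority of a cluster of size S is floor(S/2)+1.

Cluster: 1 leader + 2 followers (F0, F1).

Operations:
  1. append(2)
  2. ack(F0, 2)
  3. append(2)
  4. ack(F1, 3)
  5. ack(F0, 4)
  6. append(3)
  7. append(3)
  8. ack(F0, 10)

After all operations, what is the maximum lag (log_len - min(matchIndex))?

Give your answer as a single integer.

Op 1: append 2 -> log_len=2
Op 2: F0 acks idx 2 -> match: F0=2 F1=0; commitIndex=2
Op 3: append 2 -> log_len=4
Op 4: F1 acks idx 3 -> match: F0=2 F1=3; commitIndex=3
Op 5: F0 acks idx 4 -> match: F0=4 F1=3; commitIndex=4
Op 6: append 3 -> log_len=7
Op 7: append 3 -> log_len=10
Op 8: F0 acks idx 10 -> match: F0=10 F1=3; commitIndex=10

Answer: 7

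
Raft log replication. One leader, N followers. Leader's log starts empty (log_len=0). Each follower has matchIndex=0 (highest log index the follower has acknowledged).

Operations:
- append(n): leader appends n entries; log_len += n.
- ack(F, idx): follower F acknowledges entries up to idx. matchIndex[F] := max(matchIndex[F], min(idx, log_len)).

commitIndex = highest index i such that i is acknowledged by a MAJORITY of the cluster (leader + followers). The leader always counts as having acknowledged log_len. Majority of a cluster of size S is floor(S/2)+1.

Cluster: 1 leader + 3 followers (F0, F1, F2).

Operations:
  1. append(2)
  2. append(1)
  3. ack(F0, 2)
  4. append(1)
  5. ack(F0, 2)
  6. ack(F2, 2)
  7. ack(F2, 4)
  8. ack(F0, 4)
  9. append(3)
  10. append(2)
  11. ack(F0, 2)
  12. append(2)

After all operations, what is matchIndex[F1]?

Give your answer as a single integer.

Answer: 0

Derivation:
Op 1: append 2 -> log_len=2
Op 2: append 1 -> log_len=3
Op 3: F0 acks idx 2 -> match: F0=2 F1=0 F2=0; commitIndex=0
Op 4: append 1 -> log_len=4
Op 5: F0 acks idx 2 -> match: F0=2 F1=0 F2=0; commitIndex=0
Op 6: F2 acks idx 2 -> match: F0=2 F1=0 F2=2; commitIndex=2
Op 7: F2 acks idx 4 -> match: F0=2 F1=0 F2=4; commitIndex=2
Op 8: F0 acks idx 4 -> match: F0=4 F1=0 F2=4; commitIndex=4
Op 9: append 3 -> log_len=7
Op 10: append 2 -> log_len=9
Op 11: F0 acks idx 2 -> match: F0=4 F1=0 F2=4; commitIndex=4
Op 12: append 2 -> log_len=11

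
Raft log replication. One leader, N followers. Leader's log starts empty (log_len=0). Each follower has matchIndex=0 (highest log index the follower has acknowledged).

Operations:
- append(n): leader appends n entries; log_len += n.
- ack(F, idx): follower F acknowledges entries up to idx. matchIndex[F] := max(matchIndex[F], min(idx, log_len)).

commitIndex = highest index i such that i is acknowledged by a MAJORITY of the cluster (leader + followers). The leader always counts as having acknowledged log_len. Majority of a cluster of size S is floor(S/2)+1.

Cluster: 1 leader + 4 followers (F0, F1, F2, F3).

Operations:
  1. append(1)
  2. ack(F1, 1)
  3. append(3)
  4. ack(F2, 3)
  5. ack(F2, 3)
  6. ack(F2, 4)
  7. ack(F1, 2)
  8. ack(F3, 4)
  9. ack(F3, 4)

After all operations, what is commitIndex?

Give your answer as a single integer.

Op 1: append 1 -> log_len=1
Op 2: F1 acks idx 1 -> match: F0=0 F1=1 F2=0 F3=0; commitIndex=0
Op 3: append 3 -> log_len=4
Op 4: F2 acks idx 3 -> match: F0=0 F1=1 F2=3 F3=0; commitIndex=1
Op 5: F2 acks idx 3 -> match: F0=0 F1=1 F2=3 F3=0; commitIndex=1
Op 6: F2 acks idx 4 -> match: F0=0 F1=1 F2=4 F3=0; commitIndex=1
Op 7: F1 acks idx 2 -> match: F0=0 F1=2 F2=4 F3=0; commitIndex=2
Op 8: F3 acks idx 4 -> match: F0=0 F1=2 F2=4 F3=4; commitIndex=4
Op 9: F3 acks idx 4 -> match: F0=0 F1=2 F2=4 F3=4; commitIndex=4

Answer: 4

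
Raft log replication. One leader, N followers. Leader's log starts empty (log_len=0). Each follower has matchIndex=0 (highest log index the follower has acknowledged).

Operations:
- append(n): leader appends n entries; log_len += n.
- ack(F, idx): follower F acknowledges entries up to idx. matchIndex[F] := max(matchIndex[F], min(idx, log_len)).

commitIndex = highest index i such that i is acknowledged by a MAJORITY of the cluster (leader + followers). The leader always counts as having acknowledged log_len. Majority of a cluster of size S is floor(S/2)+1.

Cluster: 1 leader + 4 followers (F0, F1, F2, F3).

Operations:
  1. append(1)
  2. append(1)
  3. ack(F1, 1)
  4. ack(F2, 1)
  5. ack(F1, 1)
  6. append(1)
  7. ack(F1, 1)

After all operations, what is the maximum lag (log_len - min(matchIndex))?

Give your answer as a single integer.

Answer: 3

Derivation:
Op 1: append 1 -> log_len=1
Op 2: append 1 -> log_len=2
Op 3: F1 acks idx 1 -> match: F0=0 F1=1 F2=0 F3=0; commitIndex=0
Op 4: F2 acks idx 1 -> match: F0=0 F1=1 F2=1 F3=0; commitIndex=1
Op 5: F1 acks idx 1 -> match: F0=0 F1=1 F2=1 F3=0; commitIndex=1
Op 6: append 1 -> log_len=3
Op 7: F1 acks idx 1 -> match: F0=0 F1=1 F2=1 F3=0; commitIndex=1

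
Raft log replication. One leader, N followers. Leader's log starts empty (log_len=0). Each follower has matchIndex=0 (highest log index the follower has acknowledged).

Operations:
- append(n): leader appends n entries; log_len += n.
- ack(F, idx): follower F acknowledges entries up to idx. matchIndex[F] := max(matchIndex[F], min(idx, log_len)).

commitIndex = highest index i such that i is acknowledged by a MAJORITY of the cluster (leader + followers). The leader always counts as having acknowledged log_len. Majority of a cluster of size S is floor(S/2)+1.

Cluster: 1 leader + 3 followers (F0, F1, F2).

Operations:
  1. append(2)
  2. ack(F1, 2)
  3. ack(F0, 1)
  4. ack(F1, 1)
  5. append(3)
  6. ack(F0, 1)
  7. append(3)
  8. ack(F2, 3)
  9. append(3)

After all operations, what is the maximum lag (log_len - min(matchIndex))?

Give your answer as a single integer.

Op 1: append 2 -> log_len=2
Op 2: F1 acks idx 2 -> match: F0=0 F1=2 F2=0; commitIndex=0
Op 3: F0 acks idx 1 -> match: F0=1 F1=2 F2=0; commitIndex=1
Op 4: F1 acks idx 1 -> match: F0=1 F1=2 F2=0; commitIndex=1
Op 5: append 3 -> log_len=5
Op 6: F0 acks idx 1 -> match: F0=1 F1=2 F2=0; commitIndex=1
Op 7: append 3 -> log_len=8
Op 8: F2 acks idx 3 -> match: F0=1 F1=2 F2=3; commitIndex=2
Op 9: append 3 -> log_len=11

Answer: 10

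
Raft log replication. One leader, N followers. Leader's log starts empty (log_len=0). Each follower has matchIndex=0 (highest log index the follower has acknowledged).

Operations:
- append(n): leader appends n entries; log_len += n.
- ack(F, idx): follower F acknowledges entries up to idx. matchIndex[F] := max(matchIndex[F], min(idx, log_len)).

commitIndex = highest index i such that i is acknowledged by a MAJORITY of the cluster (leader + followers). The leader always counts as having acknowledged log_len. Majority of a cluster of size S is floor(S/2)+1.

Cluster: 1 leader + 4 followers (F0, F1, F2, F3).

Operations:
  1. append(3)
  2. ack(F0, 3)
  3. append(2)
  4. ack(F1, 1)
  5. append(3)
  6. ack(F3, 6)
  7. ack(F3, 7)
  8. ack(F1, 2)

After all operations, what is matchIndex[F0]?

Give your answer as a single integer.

Op 1: append 3 -> log_len=3
Op 2: F0 acks idx 3 -> match: F0=3 F1=0 F2=0 F3=0; commitIndex=0
Op 3: append 2 -> log_len=5
Op 4: F1 acks idx 1 -> match: F0=3 F1=1 F2=0 F3=0; commitIndex=1
Op 5: append 3 -> log_len=8
Op 6: F3 acks idx 6 -> match: F0=3 F1=1 F2=0 F3=6; commitIndex=3
Op 7: F3 acks idx 7 -> match: F0=3 F1=1 F2=0 F3=7; commitIndex=3
Op 8: F1 acks idx 2 -> match: F0=3 F1=2 F2=0 F3=7; commitIndex=3

Answer: 3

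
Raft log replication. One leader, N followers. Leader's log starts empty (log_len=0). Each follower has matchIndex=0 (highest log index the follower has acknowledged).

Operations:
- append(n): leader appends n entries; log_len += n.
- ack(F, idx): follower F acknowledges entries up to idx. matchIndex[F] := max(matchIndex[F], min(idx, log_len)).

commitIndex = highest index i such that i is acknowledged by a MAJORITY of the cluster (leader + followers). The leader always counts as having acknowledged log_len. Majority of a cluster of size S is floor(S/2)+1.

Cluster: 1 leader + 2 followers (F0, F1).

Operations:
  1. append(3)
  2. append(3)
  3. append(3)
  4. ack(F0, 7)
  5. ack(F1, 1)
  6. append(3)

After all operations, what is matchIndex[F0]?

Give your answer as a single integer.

Answer: 7

Derivation:
Op 1: append 3 -> log_len=3
Op 2: append 3 -> log_len=6
Op 3: append 3 -> log_len=9
Op 4: F0 acks idx 7 -> match: F0=7 F1=0; commitIndex=7
Op 5: F1 acks idx 1 -> match: F0=7 F1=1; commitIndex=7
Op 6: append 3 -> log_len=12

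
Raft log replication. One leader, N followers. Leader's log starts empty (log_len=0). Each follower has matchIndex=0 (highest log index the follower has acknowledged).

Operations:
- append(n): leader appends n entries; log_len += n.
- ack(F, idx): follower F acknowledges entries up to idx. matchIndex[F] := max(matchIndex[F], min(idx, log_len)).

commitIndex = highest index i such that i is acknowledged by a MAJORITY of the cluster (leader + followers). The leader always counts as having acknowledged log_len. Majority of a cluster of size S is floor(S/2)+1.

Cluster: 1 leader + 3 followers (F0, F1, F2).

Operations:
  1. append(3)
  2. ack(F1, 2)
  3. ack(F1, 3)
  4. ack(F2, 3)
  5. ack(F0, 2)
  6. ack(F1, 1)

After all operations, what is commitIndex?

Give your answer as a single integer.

Op 1: append 3 -> log_len=3
Op 2: F1 acks idx 2 -> match: F0=0 F1=2 F2=0; commitIndex=0
Op 3: F1 acks idx 3 -> match: F0=0 F1=3 F2=0; commitIndex=0
Op 4: F2 acks idx 3 -> match: F0=0 F1=3 F2=3; commitIndex=3
Op 5: F0 acks idx 2 -> match: F0=2 F1=3 F2=3; commitIndex=3
Op 6: F1 acks idx 1 -> match: F0=2 F1=3 F2=3; commitIndex=3

Answer: 3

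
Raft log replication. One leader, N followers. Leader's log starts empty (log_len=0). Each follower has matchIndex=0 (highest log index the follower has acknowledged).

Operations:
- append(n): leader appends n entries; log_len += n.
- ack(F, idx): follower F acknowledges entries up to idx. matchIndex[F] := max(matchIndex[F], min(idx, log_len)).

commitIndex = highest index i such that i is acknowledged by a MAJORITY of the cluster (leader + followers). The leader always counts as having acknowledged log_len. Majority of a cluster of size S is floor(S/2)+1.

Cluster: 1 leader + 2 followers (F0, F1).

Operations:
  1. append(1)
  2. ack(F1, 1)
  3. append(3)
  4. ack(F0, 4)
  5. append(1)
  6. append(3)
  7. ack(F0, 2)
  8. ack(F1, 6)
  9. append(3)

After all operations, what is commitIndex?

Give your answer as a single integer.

Op 1: append 1 -> log_len=1
Op 2: F1 acks idx 1 -> match: F0=0 F1=1; commitIndex=1
Op 3: append 3 -> log_len=4
Op 4: F0 acks idx 4 -> match: F0=4 F1=1; commitIndex=4
Op 5: append 1 -> log_len=5
Op 6: append 3 -> log_len=8
Op 7: F0 acks idx 2 -> match: F0=4 F1=1; commitIndex=4
Op 8: F1 acks idx 6 -> match: F0=4 F1=6; commitIndex=6
Op 9: append 3 -> log_len=11

Answer: 6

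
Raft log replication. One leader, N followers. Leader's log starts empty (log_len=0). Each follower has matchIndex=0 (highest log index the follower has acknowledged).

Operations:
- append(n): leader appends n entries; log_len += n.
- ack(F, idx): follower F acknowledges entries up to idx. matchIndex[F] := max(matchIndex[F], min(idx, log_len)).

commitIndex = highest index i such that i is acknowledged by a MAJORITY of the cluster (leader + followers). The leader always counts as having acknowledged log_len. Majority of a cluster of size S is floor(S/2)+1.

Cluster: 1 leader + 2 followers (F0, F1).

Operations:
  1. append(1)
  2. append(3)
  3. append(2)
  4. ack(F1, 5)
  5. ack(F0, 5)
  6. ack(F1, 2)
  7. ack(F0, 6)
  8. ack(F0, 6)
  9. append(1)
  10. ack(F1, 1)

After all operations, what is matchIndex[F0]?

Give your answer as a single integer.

Op 1: append 1 -> log_len=1
Op 2: append 3 -> log_len=4
Op 3: append 2 -> log_len=6
Op 4: F1 acks idx 5 -> match: F0=0 F1=5; commitIndex=5
Op 5: F0 acks idx 5 -> match: F0=5 F1=5; commitIndex=5
Op 6: F1 acks idx 2 -> match: F0=5 F1=5; commitIndex=5
Op 7: F0 acks idx 6 -> match: F0=6 F1=5; commitIndex=6
Op 8: F0 acks idx 6 -> match: F0=6 F1=5; commitIndex=6
Op 9: append 1 -> log_len=7
Op 10: F1 acks idx 1 -> match: F0=6 F1=5; commitIndex=6

Answer: 6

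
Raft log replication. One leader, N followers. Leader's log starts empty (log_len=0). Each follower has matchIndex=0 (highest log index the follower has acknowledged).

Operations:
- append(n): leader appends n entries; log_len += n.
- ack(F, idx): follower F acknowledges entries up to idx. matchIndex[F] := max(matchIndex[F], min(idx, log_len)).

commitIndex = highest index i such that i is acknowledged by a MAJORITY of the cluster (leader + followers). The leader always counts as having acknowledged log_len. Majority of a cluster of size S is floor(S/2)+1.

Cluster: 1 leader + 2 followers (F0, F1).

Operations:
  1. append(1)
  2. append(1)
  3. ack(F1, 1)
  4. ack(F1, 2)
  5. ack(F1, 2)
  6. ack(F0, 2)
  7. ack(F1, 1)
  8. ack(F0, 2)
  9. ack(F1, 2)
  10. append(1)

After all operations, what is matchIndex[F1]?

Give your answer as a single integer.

Answer: 2

Derivation:
Op 1: append 1 -> log_len=1
Op 2: append 1 -> log_len=2
Op 3: F1 acks idx 1 -> match: F0=0 F1=1; commitIndex=1
Op 4: F1 acks idx 2 -> match: F0=0 F1=2; commitIndex=2
Op 5: F1 acks idx 2 -> match: F0=0 F1=2; commitIndex=2
Op 6: F0 acks idx 2 -> match: F0=2 F1=2; commitIndex=2
Op 7: F1 acks idx 1 -> match: F0=2 F1=2; commitIndex=2
Op 8: F0 acks idx 2 -> match: F0=2 F1=2; commitIndex=2
Op 9: F1 acks idx 2 -> match: F0=2 F1=2; commitIndex=2
Op 10: append 1 -> log_len=3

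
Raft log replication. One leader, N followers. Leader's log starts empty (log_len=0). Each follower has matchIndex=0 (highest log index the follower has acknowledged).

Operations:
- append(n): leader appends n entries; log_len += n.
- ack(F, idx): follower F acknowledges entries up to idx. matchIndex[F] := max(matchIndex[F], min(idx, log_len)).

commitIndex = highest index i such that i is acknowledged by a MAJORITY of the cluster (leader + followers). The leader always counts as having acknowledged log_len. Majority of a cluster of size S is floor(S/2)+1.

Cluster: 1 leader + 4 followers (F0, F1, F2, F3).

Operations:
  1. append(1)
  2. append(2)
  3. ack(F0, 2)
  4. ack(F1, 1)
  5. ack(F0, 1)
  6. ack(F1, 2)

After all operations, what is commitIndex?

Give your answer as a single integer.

Op 1: append 1 -> log_len=1
Op 2: append 2 -> log_len=3
Op 3: F0 acks idx 2 -> match: F0=2 F1=0 F2=0 F3=0; commitIndex=0
Op 4: F1 acks idx 1 -> match: F0=2 F1=1 F2=0 F3=0; commitIndex=1
Op 5: F0 acks idx 1 -> match: F0=2 F1=1 F2=0 F3=0; commitIndex=1
Op 6: F1 acks idx 2 -> match: F0=2 F1=2 F2=0 F3=0; commitIndex=2

Answer: 2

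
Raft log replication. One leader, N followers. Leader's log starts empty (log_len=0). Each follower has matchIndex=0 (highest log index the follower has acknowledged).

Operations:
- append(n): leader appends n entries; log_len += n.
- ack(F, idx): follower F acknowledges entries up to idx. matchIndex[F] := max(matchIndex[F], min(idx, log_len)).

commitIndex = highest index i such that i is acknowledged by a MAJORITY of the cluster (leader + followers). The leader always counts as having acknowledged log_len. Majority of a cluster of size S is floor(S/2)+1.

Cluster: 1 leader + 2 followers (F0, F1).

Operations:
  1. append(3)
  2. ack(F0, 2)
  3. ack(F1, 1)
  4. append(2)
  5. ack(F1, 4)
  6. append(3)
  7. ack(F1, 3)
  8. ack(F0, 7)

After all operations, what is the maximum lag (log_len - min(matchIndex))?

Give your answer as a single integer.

Answer: 4

Derivation:
Op 1: append 3 -> log_len=3
Op 2: F0 acks idx 2 -> match: F0=2 F1=0; commitIndex=2
Op 3: F1 acks idx 1 -> match: F0=2 F1=1; commitIndex=2
Op 4: append 2 -> log_len=5
Op 5: F1 acks idx 4 -> match: F0=2 F1=4; commitIndex=4
Op 6: append 3 -> log_len=8
Op 7: F1 acks idx 3 -> match: F0=2 F1=4; commitIndex=4
Op 8: F0 acks idx 7 -> match: F0=7 F1=4; commitIndex=7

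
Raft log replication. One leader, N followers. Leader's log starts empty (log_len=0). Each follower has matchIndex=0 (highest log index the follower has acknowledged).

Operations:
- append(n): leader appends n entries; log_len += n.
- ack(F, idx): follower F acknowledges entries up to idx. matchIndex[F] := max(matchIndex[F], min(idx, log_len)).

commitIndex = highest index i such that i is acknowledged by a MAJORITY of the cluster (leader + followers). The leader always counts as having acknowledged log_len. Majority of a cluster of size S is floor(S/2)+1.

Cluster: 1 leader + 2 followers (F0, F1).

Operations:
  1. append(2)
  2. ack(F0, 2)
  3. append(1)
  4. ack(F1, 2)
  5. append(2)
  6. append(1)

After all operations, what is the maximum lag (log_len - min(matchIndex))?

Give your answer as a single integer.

Answer: 4

Derivation:
Op 1: append 2 -> log_len=2
Op 2: F0 acks idx 2 -> match: F0=2 F1=0; commitIndex=2
Op 3: append 1 -> log_len=3
Op 4: F1 acks idx 2 -> match: F0=2 F1=2; commitIndex=2
Op 5: append 2 -> log_len=5
Op 6: append 1 -> log_len=6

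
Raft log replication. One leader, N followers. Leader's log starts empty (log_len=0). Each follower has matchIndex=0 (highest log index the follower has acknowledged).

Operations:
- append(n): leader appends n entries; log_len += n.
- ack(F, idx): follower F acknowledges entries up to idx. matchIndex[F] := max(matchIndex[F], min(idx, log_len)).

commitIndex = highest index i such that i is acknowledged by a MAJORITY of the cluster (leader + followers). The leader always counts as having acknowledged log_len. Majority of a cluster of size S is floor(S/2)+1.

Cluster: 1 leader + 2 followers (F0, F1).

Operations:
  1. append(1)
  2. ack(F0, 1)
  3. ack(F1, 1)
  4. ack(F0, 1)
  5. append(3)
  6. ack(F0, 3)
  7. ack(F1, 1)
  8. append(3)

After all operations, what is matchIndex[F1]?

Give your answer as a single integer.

Answer: 1

Derivation:
Op 1: append 1 -> log_len=1
Op 2: F0 acks idx 1 -> match: F0=1 F1=0; commitIndex=1
Op 3: F1 acks idx 1 -> match: F0=1 F1=1; commitIndex=1
Op 4: F0 acks idx 1 -> match: F0=1 F1=1; commitIndex=1
Op 5: append 3 -> log_len=4
Op 6: F0 acks idx 3 -> match: F0=3 F1=1; commitIndex=3
Op 7: F1 acks idx 1 -> match: F0=3 F1=1; commitIndex=3
Op 8: append 3 -> log_len=7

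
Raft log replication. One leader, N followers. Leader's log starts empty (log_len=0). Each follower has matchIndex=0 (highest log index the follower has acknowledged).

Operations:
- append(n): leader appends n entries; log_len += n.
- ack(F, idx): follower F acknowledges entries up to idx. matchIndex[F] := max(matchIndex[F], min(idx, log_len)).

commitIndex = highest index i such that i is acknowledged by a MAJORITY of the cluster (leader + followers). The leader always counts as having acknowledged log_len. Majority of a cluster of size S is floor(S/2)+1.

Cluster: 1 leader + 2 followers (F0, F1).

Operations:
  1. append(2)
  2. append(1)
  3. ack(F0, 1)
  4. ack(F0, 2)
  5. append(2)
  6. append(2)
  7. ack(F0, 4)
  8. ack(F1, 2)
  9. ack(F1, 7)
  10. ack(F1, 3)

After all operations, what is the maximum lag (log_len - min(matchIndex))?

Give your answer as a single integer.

Op 1: append 2 -> log_len=2
Op 2: append 1 -> log_len=3
Op 3: F0 acks idx 1 -> match: F0=1 F1=0; commitIndex=1
Op 4: F0 acks idx 2 -> match: F0=2 F1=0; commitIndex=2
Op 5: append 2 -> log_len=5
Op 6: append 2 -> log_len=7
Op 7: F0 acks idx 4 -> match: F0=4 F1=0; commitIndex=4
Op 8: F1 acks idx 2 -> match: F0=4 F1=2; commitIndex=4
Op 9: F1 acks idx 7 -> match: F0=4 F1=7; commitIndex=7
Op 10: F1 acks idx 3 -> match: F0=4 F1=7; commitIndex=7

Answer: 3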